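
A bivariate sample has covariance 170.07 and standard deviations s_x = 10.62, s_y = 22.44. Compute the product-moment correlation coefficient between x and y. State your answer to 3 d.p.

0.714

r = Cov(x,y) / (s_x · s_y) = 170.07 / (10.62 × 22.44)
  = 170.07 / 238.3128 ≈ 0.714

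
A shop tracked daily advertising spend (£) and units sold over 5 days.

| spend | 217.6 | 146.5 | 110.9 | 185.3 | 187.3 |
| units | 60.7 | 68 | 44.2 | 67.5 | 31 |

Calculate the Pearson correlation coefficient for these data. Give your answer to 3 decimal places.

0.141

n = 5, Σx = 847.6, Σy = 271.4, Σx² = 150528.2, Σy² = 15779.38, Σxy = 46386.15
nΣxy − ΣxΣy = 231930.75 − 230038.64 = 1892.11
nΣx² − (Σx)² = 752641 − 718425.76 = 34215.24; nΣy² − (Σy)² = 78896.9 − 73657.96 = 5238.94
r = 1892.11 / √(34215.24 × 5238.94) = 1892.11 / 13388.4872 ≈ 0.141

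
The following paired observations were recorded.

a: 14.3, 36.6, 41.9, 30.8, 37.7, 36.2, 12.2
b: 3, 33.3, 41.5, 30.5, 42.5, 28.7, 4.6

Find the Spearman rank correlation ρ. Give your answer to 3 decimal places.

0.893

Rank a: 2, 5, 7, 3, 6, 4, 1
Rank b: 1, 5, 6, 4, 7, 3, 2
d = rank(a) − rank(b): 1, 0, 1, -1, -1, 1, -1; Σd² = 6
ρ = 1 − 6Σd² / [n(n²−1)] = 1 − 6×6 / (7×48) = 1 − 36/336 ≈ 0.893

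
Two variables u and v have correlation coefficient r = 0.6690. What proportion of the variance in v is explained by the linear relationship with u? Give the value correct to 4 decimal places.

0.4476

r² = (0.6690)² = 0.4476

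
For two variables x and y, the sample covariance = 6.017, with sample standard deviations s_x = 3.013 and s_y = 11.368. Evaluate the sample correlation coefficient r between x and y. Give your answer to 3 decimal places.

r = Cov(x,y) / (s_x · s_y) = 6.017 / (3.013 × 11.368)
  = 6.017 / 34.2518 ≈ 0.176

0.176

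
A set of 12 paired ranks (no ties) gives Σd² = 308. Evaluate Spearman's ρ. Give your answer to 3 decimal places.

-0.077

ρ = 1 − 6Σd² / [n(n²−1)] = 1 − 6×308 / (12×143)
  = 1 − 1848/1716 = 1 − 1.0769 ≈ -0.077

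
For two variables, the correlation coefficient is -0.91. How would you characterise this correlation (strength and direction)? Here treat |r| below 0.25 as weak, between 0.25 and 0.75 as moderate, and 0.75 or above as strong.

r = -0.91 < 0 so the relationship is negative.
|r| = 0.91, which falls in the strong range.

strong negative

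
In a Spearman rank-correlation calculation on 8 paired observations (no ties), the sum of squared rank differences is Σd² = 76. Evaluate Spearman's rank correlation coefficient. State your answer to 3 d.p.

0.095

ρ = 1 − 6Σd² / [n(n²−1)] = 1 − 6×76 / (8×63)
  = 1 − 456/504 = 1 − 0.9048 ≈ 0.095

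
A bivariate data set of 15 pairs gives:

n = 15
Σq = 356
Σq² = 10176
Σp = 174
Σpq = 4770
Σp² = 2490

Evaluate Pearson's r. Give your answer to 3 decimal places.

0.710

r = (nΣpq − ΣpΣq) / √[(nΣp² − (Σp)²)(nΣq² − (Σq)²)]
Numerator: 15×4770 − 174×356 = 9606
Denominator: √[(37350 − 30276)(152640 − 126736)] = √[7074 × 25904] = 13536.7978
r = 9606 / 13536.7978 ≈ 0.710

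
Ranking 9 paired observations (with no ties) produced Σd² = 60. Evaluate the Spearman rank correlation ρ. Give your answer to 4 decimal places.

0.5000

ρ = 1 − 6Σd² / [n(n²−1)] = 1 − 6×60 / (9×80)
  = 1 − 360/720 = 1 − 0.50000 ≈ 0.5000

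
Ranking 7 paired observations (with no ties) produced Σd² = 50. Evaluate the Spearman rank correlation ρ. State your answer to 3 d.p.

ρ = 1 − 6Σd² / [n(n²−1)] = 1 − 6×50 / (7×48)
  = 1 − 300/336 = 1 − 0.8929 ≈ 0.107

0.107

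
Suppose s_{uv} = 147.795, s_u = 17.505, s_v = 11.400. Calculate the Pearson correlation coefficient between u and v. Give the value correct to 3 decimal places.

0.741

r = Cov(u,v) / (s_u · s_v) = 147.795 / (17.505 × 11.400)
  = 147.795 / 199.5570 ≈ 0.741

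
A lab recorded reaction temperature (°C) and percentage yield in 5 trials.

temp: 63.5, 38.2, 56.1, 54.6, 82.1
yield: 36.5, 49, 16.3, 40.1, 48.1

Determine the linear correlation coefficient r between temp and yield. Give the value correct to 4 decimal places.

0.0610

n = 5, Σx = 294.5, Σy = 190, Σx² = 18360.27, Σy² = 7920.56, Σxy = 11242.45
nΣxy − ΣxΣy = 56212.25 − 55955 = 257.25
nΣx² − (Σx)² = 91801.35 − 86730.25 = 5071.1; nΣy² − (Σy)² = 39602.8 − 36100 = 3502.8
r = 257.25 / √(5071.1 × 3502.8) = 257.25 / 4214.6232 ≈ 0.0610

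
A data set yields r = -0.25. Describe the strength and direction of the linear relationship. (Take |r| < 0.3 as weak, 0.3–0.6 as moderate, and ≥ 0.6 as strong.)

r = -0.25 < 0 so the relationship is negative.
|r| = 0.25, which falls in the weak range.

weak negative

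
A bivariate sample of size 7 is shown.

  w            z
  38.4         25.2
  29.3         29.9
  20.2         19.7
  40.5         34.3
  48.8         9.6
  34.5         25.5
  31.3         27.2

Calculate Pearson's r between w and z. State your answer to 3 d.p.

-0.276

n = 7, Σw = 243, Σz = 171.4, Σw² = 8932.72, Σz² = 4575.88, Σwz = 5830.43
nΣwz − ΣwΣz = 40813.01 − 41650.2 = -837.19
nΣw² − (Σw)² = 62529.04 − 59049 = 3480.04; nΣz² − (Σz)² = 32031.16 − 29377.96 = 2653.2
r = -837.19 / √(3480.04 × 2653.2) = -837.19 / 3038.6250 ≈ -0.276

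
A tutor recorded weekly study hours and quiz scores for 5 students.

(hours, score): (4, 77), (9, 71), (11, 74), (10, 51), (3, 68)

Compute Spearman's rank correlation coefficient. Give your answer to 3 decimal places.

Rank hours: 2, 3, 5, 4, 1
Rank score: 5, 3, 4, 1, 2
d = rank(hours) − rank(score): -3, 0, 1, 3, -1; Σd² = 20
ρ = 1 − 6Σd² / [n(n²−1)] = 1 − 6×20 / (5×24) = 1 − 120/120 ≈ 0.000

0.000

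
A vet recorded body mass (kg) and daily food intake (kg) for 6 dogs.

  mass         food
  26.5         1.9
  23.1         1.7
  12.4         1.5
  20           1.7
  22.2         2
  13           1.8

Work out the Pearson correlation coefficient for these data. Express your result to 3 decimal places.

0.595

n = 6, Σx = 117.2, Σy = 10.6, Σx² = 2451.46, Σy² = 18.88, Σxy = 210.02
nΣxy − ΣxΣy = 1260.12 − 1242.32 = 17.8
nΣx² − (Σx)² = 14708.76 − 13735.84 = 972.92; nΣy² − (Σy)² = 113.28 − 112.36 = 0.92
r = 17.8 / √(972.92 × 0.92) = 17.8 / 29.9180 ≈ 0.595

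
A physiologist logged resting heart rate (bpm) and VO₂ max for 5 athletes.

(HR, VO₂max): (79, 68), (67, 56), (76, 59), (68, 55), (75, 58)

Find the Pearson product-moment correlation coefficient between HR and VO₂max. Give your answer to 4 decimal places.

n = 5, Σx = 365, Σy = 296, Σx² = 26755, Σy² = 17630, Σxy = 21698
nΣxy − ΣxΣy = 108490 − 108040 = 450
nΣx² − (Σx)² = 133775 − 133225 = 550; nΣy² − (Σy)² = 88150 − 87616 = 534
r = 450 / √(550 × 534) = 450 / 541.9410 ≈ 0.8303

0.8303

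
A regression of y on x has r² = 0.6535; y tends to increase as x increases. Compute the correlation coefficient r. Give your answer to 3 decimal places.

|r| = √0.6535 = 0.808
The association is positive, so r = 0.808.

0.808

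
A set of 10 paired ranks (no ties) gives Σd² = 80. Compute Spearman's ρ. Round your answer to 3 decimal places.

0.515

ρ = 1 − 6Σd² / [n(n²−1)] = 1 − 6×80 / (10×99)
  = 1 − 480/990 = 1 − 0.4848 ≈ 0.515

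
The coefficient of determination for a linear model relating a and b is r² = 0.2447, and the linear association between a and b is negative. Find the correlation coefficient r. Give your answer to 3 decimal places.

|r| = √0.2447 = 0.495
The association is negative, so r = −0.495.

-0.495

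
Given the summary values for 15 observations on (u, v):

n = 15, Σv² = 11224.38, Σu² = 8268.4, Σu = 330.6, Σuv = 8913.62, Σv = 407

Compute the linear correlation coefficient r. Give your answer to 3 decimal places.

r = (nΣuv − ΣuΣv) / √[(nΣu² − (Σu)²)(nΣv² − (Σv)²)]
Numerator: 15×8913.62 − 330.6×407 = -849.9
Denominator: √[(124026 − 109296.36)(168365.7 − 165649)] = √[14729.64 × 2716.7] = 6325.8211
r = -849.9 / 6325.8211 ≈ -0.134

-0.134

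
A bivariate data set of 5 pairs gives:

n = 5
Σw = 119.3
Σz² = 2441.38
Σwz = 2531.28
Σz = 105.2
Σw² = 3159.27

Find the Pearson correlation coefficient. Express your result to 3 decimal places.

r = (nΣwz − ΣwΣz) / √[(nΣw² − (Σw)²)(nΣz² − (Σz)²)]
Numerator: 5×2531.28 − 119.3×105.2 = 106.04
Denominator: √[(15796.35 − 14232.49)(12206.9 − 11067.04)] = √[1563.86 × 1139.86] = 1335.1335
r = 106.04 / 1335.1335 ≈ 0.079

0.079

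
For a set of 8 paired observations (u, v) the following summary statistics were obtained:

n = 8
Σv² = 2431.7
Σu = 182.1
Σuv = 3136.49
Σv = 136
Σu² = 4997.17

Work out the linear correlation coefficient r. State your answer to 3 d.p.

0.128

r = (nΣuv − ΣuΣv) / √[(nΣu² − (Σu)²)(nΣv² − (Σv)²)]
Numerator: 8×3136.49 − 182.1×136 = 326.32
Denominator: √[(39977.36 − 33160.41)(19453.6 − 18496)] = √[6816.95 × 957.6] = 2554.9778
r = 326.32 / 2554.9778 ≈ 0.128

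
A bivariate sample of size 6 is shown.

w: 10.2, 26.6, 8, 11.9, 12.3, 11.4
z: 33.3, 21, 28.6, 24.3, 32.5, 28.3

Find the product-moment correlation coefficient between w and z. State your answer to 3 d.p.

-0.717

n = 6, Σw = 80.4, Σz = 168, Σw² = 1298.46, Σz² = 4815.48, Σwz = 2138.6
nΣwz − ΣwΣz = 12831.6 − 13507.2 = -675.6
nΣw² − (Σw)² = 7790.76 − 6464.16 = 1326.6; nΣz² − (Σz)² = 28892.88 − 28224 = 668.88
r = -675.6 / √(1326.6 × 668.88) = -675.6 / 941.9852 ≈ -0.717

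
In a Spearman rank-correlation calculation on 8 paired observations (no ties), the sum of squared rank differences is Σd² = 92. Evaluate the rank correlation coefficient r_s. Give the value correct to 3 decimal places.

-0.095

ρ = 1 − 6Σd² / [n(n²−1)] = 1 − 6×92 / (8×63)
  = 1 − 552/504 = 1 − 1.0952 ≈ -0.095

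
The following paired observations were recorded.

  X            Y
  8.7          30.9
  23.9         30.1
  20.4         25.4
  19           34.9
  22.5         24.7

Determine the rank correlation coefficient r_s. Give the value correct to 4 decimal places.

Rank X: 1, 5, 3, 2, 4
Rank Y: 4, 3, 2, 5, 1
d = rank(X) − rank(Y): -3, 2, 1, -3, 3; Σd² = 32
ρ = 1 − 6Σd² / [n(n²−1)] = 1 − 6×32 / (5×24) = 1 − 192/120 ≈ -0.6000

-0.6000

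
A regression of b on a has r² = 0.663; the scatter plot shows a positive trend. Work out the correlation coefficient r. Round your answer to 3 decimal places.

0.814

|r| = √0.663 = 0.814
The association is positive, so r = 0.814.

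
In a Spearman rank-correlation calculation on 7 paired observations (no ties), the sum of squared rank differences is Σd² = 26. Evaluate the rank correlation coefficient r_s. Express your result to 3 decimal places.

0.536

ρ = 1 − 6Σd² / [n(n²−1)] = 1 − 6×26 / (7×48)
  = 1 − 156/336 = 1 − 0.4643 ≈ 0.536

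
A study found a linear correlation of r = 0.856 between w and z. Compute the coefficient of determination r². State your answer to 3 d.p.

0.733

r² = (0.856)² = 0.733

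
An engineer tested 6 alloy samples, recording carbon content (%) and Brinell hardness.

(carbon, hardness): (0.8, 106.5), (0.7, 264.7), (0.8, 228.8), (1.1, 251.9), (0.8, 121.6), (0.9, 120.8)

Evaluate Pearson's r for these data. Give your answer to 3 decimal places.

n = 6, Σx = 5.1, Σy = 1094.3, Σx² = 4.43, Σy² = 226590.59, Σxy = 936.62
nΣxy − ΣxΣy = 5619.72 − 5580.93 = 38.79
nΣx² − (Σx)² = 26.58 − 26.01 = 0.57; nΣy² − (Σy)² = 1359543.54 − 1197492.49 = 162051.05
r = 38.79 / √(0.57 × 162051.05) = 38.79 / 303.9228 ≈ 0.128

0.128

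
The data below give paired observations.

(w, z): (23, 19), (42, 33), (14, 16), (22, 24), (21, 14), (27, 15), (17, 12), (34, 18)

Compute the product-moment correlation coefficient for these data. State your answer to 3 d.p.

0.725

n = 8, Σw = 200, Σz = 151, Σw² = 5588, Σz² = 3171, Σwz = 4090
nΣwz − ΣwΣz = 32720 − 30200 = 2520
nΣw² − (Σw)² = 44704 − 40000 = 4704; nΣz² − (Σz)² = 25368 − 22801 = 2567
r = 2520 / √(4704 × 2567) = 2520 / 3474.9342 ≈ 0.725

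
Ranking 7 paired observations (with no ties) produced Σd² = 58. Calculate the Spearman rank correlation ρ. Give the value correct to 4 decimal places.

-0.0357

ρ = 1 − 6Σd² / [n(n²−1)] = 1 − 6×58 / (7×48)
  = 1 − 348/336 = 1 − 1.03571 ≈ -0.0357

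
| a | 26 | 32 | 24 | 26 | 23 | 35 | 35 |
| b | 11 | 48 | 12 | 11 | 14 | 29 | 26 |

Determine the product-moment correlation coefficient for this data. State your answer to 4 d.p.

0.7187

n = 7, Σa = 201, Σb = 151, Σa² = 5931, Σb² = 4403, Σab = 4643
nΣab − ΣaΣb = 32501 − 30351 = 2150
nΣa² − (Σa)² = 41517 − 40401 = 1116; nΣb² − (Σb)² = 30821 − 22801 = 8020
r = 2150 / √(1116 × 8020) = 2150 / 2991.7085 ≈ 0.7187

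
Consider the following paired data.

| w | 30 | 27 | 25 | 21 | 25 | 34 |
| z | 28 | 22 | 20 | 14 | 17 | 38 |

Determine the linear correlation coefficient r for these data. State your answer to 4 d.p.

n = 6, Σw = 162, Σz = 139, Σw² = 4476, Σz² = 3597, Σwz = 3945
nΣwz − ΣwΣz = 23670 − 22518 = 1152
nΣw² − (Σw)² = 26856 − 26244 = 612; nΣz² − (Σz)² = 21582 − 19321 = 2261
r = 1152 / √(612 × 2261) = 1152 / 1176.3214 ≈ 0.9793

0.9793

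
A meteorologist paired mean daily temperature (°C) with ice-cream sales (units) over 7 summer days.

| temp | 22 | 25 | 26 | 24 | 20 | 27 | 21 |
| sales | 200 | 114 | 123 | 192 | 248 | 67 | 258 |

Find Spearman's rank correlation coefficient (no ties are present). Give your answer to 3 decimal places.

Rank temp: 3, 5, 6, 4, 1, 7, 2
Rank sales: 5, 2, 3, 4, 6, 1, 7
d = rank(temp) − rank(sales): -2, 3, 3, 0, -5, 6, -5; Σd² = 108
ρ = 1 − 6Σd² / [n(n²−1)] = 1 − 6×108 / (7×48) = 1 − 648/336 ≈ -0.929

-0.929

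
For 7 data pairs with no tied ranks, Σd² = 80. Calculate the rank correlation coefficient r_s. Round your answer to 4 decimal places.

-0.4286

ρ = 1 − 6Σd² / [n(n²−1)] = 1 − 6×80 / (7×48)
  = 1 − 480/336 = 1 − 1.42857 ≈ -0.4286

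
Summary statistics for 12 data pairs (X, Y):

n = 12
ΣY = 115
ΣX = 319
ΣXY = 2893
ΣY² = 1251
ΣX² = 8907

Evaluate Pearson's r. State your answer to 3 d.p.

r = (nΣXY − ΣXΣY) / √[(nΣX² − (ΣX)²)(nΣY² − (ΣY)²)]
Numerator: 12×2893 − 319×115 = -1969
Denominator: √[(106884 − 101761)(15012 − 13225)] = √[5123 × 1787] = 3025.6902
r = -1969 / 3025.6902 ≈ -0.651

-0.651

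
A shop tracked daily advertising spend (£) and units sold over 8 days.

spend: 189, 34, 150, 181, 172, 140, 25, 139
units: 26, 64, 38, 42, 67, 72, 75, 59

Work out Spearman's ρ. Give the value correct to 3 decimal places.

-0.690

Rank spend: 8, 2, 5, 7, 6, 4, 1, 3
Rank units: 1, 5, 2, 3, 6, 7, 8, 4
d = rank(spend) − rank(units): 7, -3, 3, 4, 0, -3, -7, -1; Σd² = 142
ρ = 1 − 6Σd² / [n(n²−1)] = 1 − 6×142 / (8×63) = 1 − 852/504 ≈ -0.690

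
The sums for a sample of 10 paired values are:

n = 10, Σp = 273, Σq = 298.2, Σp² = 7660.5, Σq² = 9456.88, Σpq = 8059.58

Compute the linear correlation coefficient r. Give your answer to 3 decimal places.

-0.237

r = (nΣpq − ΣpΣq) / √[(nΣp² − (Σp)²)(nΣq² − (Σq)²)]
Numerator: 10×8059.58 − 273×298.2 = -812.8
Denominator: √[(76605 − 74529)(94568.8 − 88923.24)] = √[2076 × 5645.56] = 3423.4752
r = -812.8 / 3423.4752 ≈ -0.237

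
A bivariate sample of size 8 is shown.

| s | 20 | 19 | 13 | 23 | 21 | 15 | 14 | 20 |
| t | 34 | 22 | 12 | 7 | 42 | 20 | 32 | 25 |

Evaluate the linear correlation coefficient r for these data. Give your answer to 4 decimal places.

n = 8, Σs = 145, Σt = 194, Σs² = 2721, Σt² = 5646, Σst = 3545
nΣst − ΣsΣt = 28360 − 28130 = 230
nΣs² − (Σs)² = 21768 − 21025 = 743; nΣt² − (Σt)² = 45168 − 37636 = 7532
r = 230 / √(743 × 7532) = 230 / 2365.6449 ≈ 0.0972

0.0972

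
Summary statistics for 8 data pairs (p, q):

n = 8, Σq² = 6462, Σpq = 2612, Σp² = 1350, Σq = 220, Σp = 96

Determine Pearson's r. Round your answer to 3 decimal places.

r = (nΣpq − ΣpΣq) / √[(nΣp² − (Σp)²)(nΣq² − (Σq)²)]
Numerator: 8×2612 − 96×220 = -224
Denominator: √[(10800 − 9216)(51696 − 48400)] = √[1584 × 3296] = 2284.9210
r = -224 / 2284.9210 ≈ -0.098

-0.098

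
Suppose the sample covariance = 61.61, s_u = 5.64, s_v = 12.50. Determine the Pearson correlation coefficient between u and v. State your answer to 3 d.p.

r = Cov(u,v) / (s_u · s_v) = 61.61 / (5.64 × 12.50)
  = 61.61 / 70.5000 ≈ 0.874

0.874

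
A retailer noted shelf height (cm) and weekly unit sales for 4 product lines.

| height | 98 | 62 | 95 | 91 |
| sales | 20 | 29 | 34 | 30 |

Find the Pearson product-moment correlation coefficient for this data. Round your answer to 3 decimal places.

n = 4, Σx = 346, Σy = 113, Σx² = 30754, Σy² = 3297, Σxy = 9718
nΣxy − ΣxΣy = 38872 − 39098 = -226
nΣx² − (Σx)² = 123016 − 119716 = 3300; nΣy² − (Σy)² = 13188 − 12769 = 419
r = -226 / √(3300 × 419) = -226 / 1175.8826 ≈ -0.192

-0.192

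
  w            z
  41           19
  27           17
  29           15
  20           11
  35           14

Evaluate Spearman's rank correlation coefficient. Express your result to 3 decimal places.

0.600

Rank w: 5, 2, 3, 1, 4
Rank z: 5, 4, 3, 1, 2
d = rank(w) − rank(z): 0, -2, 0, 0, 2; Σd² = 8
ρ = 1 − 6Σd² / [n(n²−1)] = 1 − 6×8 / (5×24) = 1 − 48/120 ≈ 0.600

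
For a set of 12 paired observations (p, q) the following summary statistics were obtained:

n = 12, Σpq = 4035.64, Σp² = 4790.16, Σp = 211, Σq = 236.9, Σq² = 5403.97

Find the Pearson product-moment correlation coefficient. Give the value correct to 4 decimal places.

r = (nΣpq − ΣpΣq) / √[(nΣp² − (Σp)²)(nΣq² − (Σq)²)]
Numerator: 12×4035.64 − 211×236.9 = -1558.22
Denominator: √[(57481.92 − 44521)(64847.64 − 56121.61)] = √[12960.92 × 8726.03] = 10634.7250
r = -1558.22 / 10634.7250 ≈ -0.1465

-0.1465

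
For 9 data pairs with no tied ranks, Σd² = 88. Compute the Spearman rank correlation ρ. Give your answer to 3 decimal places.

ρ = 1 − 6Σd² / [n(n²−1)] = 1 − 6×88 / (9×80)
  = 1 − 528/720 = 1 − 0.7333 ≈ 0.267

0.267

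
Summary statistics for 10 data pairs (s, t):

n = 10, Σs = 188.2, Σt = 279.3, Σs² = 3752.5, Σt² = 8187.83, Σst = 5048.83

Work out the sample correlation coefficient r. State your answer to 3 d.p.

r = (nΣst − ΣsΣt) / √[(nΣs² − (Σs)²)(nΣt² − (Σt)²)]
Numerator: 10×5048.83 − 188.2×279.3 = -2075.96
Denominator: √[(37525 − 35419.24)(81878.3 − 78008.49)] = √[2105.76 × 3869.81] = 2854.6263
r = -2075.96 / 2854.6263 ≈ -0.727

-0.727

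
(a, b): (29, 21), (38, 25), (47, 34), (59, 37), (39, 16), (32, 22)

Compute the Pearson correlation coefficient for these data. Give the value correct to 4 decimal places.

0.8253

n = 6, Σa = 244, Σb = 155, Σa² = 10520, Σb² = 4331, Σab = 6668
nΣab − ΣaΣb = 40008 − 37820 = 2188
nΣa² − (Σa)² = 63120 − 59536 = 3584; nΣb² − (Σb)² = 25986 − 24025 = 1961
r = 2188 / √(3584 × 1961) = 2188 / 2651.0798 ≈ 0.8253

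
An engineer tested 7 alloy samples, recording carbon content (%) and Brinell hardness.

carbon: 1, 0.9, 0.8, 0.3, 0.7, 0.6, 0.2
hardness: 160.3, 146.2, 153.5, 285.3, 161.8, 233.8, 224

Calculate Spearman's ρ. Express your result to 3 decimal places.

-0.786

Rank carbon: 7, 6, 5, 2, 4, 3, 1
Rank hardness: 3, 1, 2, 7, 4, 6, 5
d = rank(carbon) − rank(hardness): 4, 5, 3, -5, 0, -3, -4; Σd² = 100
ρ = 1 − 6Σd² / [n(n²−1)] = 1 − 6×100 / (7×48) = 1 − 600/336 ≈ -0.786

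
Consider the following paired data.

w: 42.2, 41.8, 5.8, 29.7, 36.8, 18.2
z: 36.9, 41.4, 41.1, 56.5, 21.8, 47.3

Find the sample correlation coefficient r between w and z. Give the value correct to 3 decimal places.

n = 6, Σw = 174.5, Σz = 245, Σw² = 6129.29, Σz² = 10669.56, Σwz = 6867.23
nΣwz − ΣwΣz = 41203.38 − 42752.5 = -1549.12
nΣw² − (Σw)² = 36775.74 − 30450.25 = 6325.49; nΣz² − (Σz)² = 64017.36 − 60025 = 3992.36
r = -1549.12 / √(6325.49 × 3992.36) = -1549.12 / 5025.2993 ≈ -0.308

-0.308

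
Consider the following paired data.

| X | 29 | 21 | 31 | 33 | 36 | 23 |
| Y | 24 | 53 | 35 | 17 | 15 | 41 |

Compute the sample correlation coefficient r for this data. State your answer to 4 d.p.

n = 6, ΣX = 173, ΣY = 185, ΣX² = 5157, ΣY² = 6805, ΣXY = 4938
nΣXY − ΣXΣY = 29628 − 32005 = -2377
nΣX² − (ΣX)² = 30942 − 29929 = 1013; nΣY² − (ΣY)² = 40830 − 34225 = 6605
r = -2377 / √(1013 × 6605) = -2377 / 2586.6706 ≈ -0.9189

-0.9189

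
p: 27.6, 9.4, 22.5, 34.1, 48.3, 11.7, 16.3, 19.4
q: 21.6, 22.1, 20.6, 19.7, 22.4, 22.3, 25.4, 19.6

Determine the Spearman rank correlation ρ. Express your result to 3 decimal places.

-0.190

Rank p: 6, 1, 5, 7, 8, 2, 3, 4
Rank q: 4, 5, 3, 2, 7, 6, 8, 1
d = rank(p) − rank(q): 2, -4, 2, 5, 1, -4, -5, 3; Σd² = 100
ρ = 1 − 6Σd² / [n(n²−1)] = 1 − 6×100 / (8×63) = 1 − 600/504 ≈ -0.190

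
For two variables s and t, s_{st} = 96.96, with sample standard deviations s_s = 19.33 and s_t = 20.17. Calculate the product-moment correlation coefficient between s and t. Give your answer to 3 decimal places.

r = Cov(s,t) / (s_s · s_t) = 96.96 / (19.33 × 20.17)
  = 96.96 / 389.8861 ≈ 0.249

0.249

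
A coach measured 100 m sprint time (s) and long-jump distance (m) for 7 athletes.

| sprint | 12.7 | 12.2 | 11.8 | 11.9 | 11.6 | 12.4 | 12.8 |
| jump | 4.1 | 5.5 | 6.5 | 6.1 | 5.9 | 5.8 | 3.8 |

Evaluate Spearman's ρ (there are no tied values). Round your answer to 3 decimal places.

Rank sprint: 6, 4, 2, 3, 1, 5, 7
Rank jump: 2, 3, 7, 6, 5, 4, 1
d = rank(sprint) − rank(jump): 4, 1, -5, -3, -4, 1, 6; Σd² = 104
ρ = 1 − 6Σd² / [n(n²−1)] = 1 − 6×104 / (7×48) = 1 − 624/336 ≈ -0.857

-0.857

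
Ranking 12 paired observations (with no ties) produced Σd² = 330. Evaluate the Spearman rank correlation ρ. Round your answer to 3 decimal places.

ρ = 1 − 6Σd² / [n(n²−1)] = 1 − 6×330 / (12×143)
  = 1 − 1980/1716 = 1 − 1.1538 ≈ -0.154

-0.154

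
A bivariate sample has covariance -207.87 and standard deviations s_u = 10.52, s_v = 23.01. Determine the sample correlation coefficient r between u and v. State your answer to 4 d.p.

-0.8587

r = Cov(u,v) / (s_u · s_v) = -207.87 / (10.52 × 23.01)
  = -207.87 / 242.0652 ≈ -0.8587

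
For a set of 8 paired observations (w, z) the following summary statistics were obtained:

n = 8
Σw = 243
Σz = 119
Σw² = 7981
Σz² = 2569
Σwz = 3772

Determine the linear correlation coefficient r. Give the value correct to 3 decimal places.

0.227

r = (nΣwz − ΣwΣz) / √[(nΣw² − (Σw)²)(nΣz² − (Σz)²)]
Numerator: 8×3772 − 243×119 = 1259
Denominator: √[(63848 − 59049)(20552 − 14161)] = √[4799 × 6391] = 5538.0871
r = 1259 / 5538.0871 ≈ 0.227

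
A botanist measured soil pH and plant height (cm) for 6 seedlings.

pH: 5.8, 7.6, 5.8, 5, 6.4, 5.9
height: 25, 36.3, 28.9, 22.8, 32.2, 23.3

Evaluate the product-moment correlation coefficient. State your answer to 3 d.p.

0.897

n = 6, Σx = 36.5, Σy = 168.5, Σx² = 225.81, Σy² = 4877.47, Σxy = 1046.05
nΣxy − ΣxΣy = 6276.3 − 6150.25 = 126.05
nΣx² − (Σx)² = 1354.86 − 1332.25 = 22.61; nΣy² − (Σy)² = 29264.82 − 28392.25 = 872.57
r = 126.05 / √(22.61 × 872.57) = 126.05 / 140.4593 ≈ 0.897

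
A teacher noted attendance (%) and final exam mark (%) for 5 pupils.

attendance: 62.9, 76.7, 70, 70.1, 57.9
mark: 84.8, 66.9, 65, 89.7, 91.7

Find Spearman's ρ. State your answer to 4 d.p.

Rank attendance: 2, 5, 3, 4, 1
Rank mark: 3, 2, 1, 4, 5
d = rank(attendance) − rank(mark): -1, 3, 2, 0, -4; Σd² = 30
ρ = 1 − 6Σd² / [n(n²−1)] = 1 − 6×30 / (5×24) = 1 − 180/120 ≈ -0.5000

-0.5000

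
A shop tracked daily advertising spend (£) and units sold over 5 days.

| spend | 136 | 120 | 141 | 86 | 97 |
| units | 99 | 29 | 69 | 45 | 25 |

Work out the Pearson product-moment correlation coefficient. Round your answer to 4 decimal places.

0.6753

n = 5, Σx = 580, Σy = 267, Σx² = 69582, Σy² = 18053, Σxy = 32968
nΣxy − ΣxΣy = 164840 − 154860 = 9980
nΣx² − (Σx)² = 347910 − 336400 = 11510; nΣy² − (Σy)² = 90265 − 71289 = 18976
r = 9980 / √(11510 × 18976) = 9980 / 14778.8281 ≈ 0.6753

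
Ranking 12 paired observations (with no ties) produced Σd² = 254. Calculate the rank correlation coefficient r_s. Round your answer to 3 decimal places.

ρ = 1 − 6Σd² / [n(n²−1)] = 1 − 6×254 / (12×143)
  = 1 − 1524/1716 = 1 − 0.8881 ≈ 0.112

0.112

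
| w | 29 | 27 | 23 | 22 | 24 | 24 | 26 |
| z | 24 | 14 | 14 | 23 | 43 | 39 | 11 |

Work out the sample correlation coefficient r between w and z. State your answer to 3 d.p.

-0.237

n = 7, Σw = 175, Σz = 168, Σw² = 4411, Σz² = 4988, Σwz = 4156
nΣwz − ΣwΣz = 29092 − 29400 = -308
nΣw² − (Σw)² = 30877 − 30625 = 252; nΣz² − (Σz)² = 34916 − 28224 = 6692
r = -308 / √(252 × 6692) = -308 / 1298.6085 ≈ -0.237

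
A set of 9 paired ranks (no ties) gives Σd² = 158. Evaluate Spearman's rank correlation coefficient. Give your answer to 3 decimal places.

-0.317

ρ = 1 − 6Σd² / [n(n²−1)] = 1 − 6×158 / (9×80)
  = 1 − 948/720 = 1 − 1.3167 ≈ -0.317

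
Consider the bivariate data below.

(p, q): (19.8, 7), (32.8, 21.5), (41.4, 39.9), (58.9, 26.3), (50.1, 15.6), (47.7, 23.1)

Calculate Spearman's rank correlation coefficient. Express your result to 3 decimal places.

0.429

Rank p: 1, 2, 3, 6, 5, 4
Rank q: 1, 3, 6, 5, 2, 4
d = rank(p) − rank(q): 0, -1, -3, 1, 3, 0; Σd² = 20
ρ = 1 − 6Σd² / [n(n²−1)] = 1 − 6×20 / (6×35) = 1 − 120/210 ≈ 0.429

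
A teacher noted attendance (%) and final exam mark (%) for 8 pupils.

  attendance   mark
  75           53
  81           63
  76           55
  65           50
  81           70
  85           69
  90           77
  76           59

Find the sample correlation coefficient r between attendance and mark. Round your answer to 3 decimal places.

n = 8, Σx = 629, Σy = 496, Σx² = 49849, Σy² = 31374, Σxy = 39457
nΣxy − ΣxΣy = 315656 − 311984 = 3672
nΣx² − (Σx)² = 398792 − 395641 = 3151; nΣy² − (Σy)² = 250992 − 246016 = 4976
r = 3672 / √(3151 × 4976) = 3672 / 3959.7192 ≈ 0.927

0.927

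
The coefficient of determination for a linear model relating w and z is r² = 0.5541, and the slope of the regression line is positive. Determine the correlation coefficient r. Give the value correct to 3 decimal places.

|r| = √0.5541 = 0.744
The association is positive, so r = 0.744.

0.744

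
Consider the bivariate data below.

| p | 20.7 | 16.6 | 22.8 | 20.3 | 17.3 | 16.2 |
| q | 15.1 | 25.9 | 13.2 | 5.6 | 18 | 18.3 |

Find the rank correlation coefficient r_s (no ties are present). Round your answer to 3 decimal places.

-0.771

Rank p: 5, 2, 6, 4, 3, 1
Rank q: 3, 6, 2, 1, 4, 5
d = rank(p) − rank(q): 2, -4, 4, 3, -1, -4; Σd² = 62
ρ = 1 − 6Σd² / [n(n²−1)] = 1 − 6×62 / (6×35) = 1 − 372/210 ≈ -0.771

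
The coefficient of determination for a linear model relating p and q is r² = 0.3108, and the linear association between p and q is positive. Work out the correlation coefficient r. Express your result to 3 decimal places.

|r| = √0.3108 = 0.557
The association is positive, so r = 0.557.

0.557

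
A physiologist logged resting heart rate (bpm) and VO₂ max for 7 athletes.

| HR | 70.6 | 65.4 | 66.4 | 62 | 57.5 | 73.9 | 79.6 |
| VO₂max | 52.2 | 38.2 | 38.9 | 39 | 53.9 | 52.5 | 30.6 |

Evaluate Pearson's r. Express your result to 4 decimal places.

n = 7, Σx = 475.4, Σy = 305.3, Σx² = 32618.1, Σy² = 13816.11, Σxy = 20599.32
nΣxy − ΣxΣy = 144195.24 − 145139.62 = -944.38
nΣx² − (Σx)² = 228326.7 − 226005.16 = 2321.54; nΣy² − (Σy)² = 96712.77 − 93208.09 = 3504.68
r = -944.38 / √(2321.54 × 3504.68) = -944.38 / 2852.4121 ≈ -0.3311

-0.3311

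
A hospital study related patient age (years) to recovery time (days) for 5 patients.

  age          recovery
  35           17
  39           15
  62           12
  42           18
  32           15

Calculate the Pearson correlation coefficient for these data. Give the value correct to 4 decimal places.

n = 5, Σx = 210, Σy = 77, Σx² = 9378, Σy² = 1207, Σxy = 3160
nΣxy − ΣxΣy = 15800 − 16170 = -370
nΣx² − (Σx)² = 46890 − 44100 = 2790; nΣy² − (Σy)² = 6035 − 5929 = 106
r = -370 / √(2790 × 106) = -370 / 543.8198 ≈ -0.6804

-0.6804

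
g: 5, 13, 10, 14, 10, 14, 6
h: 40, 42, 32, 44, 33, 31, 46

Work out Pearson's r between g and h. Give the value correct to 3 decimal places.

n = 7, Σg = 72, Σh = 268, Σg² = 822, Σh² = 10490, Σgh = 2722
nΣgh − ΣgΣh = 19054 − 19296 = -242
nΣg² − (Σg)² = 5754 − 5184 = 570; nΣh² − (Σh)² = 73430 − 71824 = 1606
r = -242 / √(570 × 1606) = -242 / 956.7758 ≈ -0.253

-0.253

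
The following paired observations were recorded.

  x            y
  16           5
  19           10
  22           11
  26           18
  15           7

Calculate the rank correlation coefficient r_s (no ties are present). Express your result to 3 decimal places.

0.900

Rank x: 2, 3, 4, 5, 1
Rank y: 1, 3, 4, 5, 2
d = rank(x) − rank(y): 1, 0, 0, 0, -1; Σd² = 2
ρ = 1 − 6Σd² / [n(n²−1)] = 1 − 6×2 / (5×24) = 1 − 12/120 ≈ 0.900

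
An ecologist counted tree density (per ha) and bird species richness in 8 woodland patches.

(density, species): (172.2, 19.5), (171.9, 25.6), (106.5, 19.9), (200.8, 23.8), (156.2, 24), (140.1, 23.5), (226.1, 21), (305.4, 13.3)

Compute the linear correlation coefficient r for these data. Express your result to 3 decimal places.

n = 8, Σx = 1479.2, Σy = 170.6, Σx² = 299282.16, Σy² = 3744.2, Σxy = 30508
nΣxy − ΣxΣy = 244064 − 252351.52 = -8287.52
nΣx² − (Σx)² = 2394257.28 − 2188032.64 = 206224.64; nΣy² − (Σy)² = 29953.6 − 29104.36 = 849.24
r = -8287.52 / √(206224.64 × 849.24) = -8287.52 / 13233.8284 ≈ -0.626

-0.626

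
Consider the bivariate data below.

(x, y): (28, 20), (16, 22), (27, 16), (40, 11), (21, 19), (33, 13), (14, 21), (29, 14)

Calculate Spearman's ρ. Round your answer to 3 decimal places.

Rank x: 5, 2, 4, 8, 3, 7, 1, 6
Rank y: 6, 8, 4, 1, 5, 2, 7, 3
d = rank(x) − rank(y): -1, -6, 0, 7, -2, 5, -6, 3; Σd² = 160
ρ = 1 − 6Σd² / [n(n²−1)] = 1 − 6×160 / (8×63) = 1 − 960/504 ≈ -0.905

-0.905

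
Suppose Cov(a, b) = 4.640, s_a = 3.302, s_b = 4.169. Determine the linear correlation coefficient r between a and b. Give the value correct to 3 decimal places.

r = Cov(a,b) / (s_a · s_b) = 4.640 / (3.302 × 4.169)
  = 4.640 / 13.7660 ≈ 0.337

0.337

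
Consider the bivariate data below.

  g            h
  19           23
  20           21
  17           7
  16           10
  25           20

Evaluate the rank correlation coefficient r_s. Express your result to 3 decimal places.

0.500

Rank g: 3, 4, 2, 1, 5
Rank h: 5, 4, 1, 2, 3
d = rank(g) − rank(h): -2, 0, 1, -1, 2; Σd² = 10
ρ = 1 − 6Σd² / [n(n²−1)] = 1 − 6×10 / (5×24) = 1 − 60/120 ≈ 0.500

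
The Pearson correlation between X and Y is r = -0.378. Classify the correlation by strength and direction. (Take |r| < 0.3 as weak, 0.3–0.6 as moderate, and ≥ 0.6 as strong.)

moderate negative

r = -0.378 < 0 so the relationship is negative.
|r| = 0.378, which falls in the moderate range.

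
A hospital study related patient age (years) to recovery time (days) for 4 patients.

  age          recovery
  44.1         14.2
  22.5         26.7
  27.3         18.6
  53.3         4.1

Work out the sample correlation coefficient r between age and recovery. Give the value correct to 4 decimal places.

n = 4, Σx = 147.2, Σy = 63.6, Σx² = 6037.24, Σy² = 1277.3, Σxy = 1953.28
nΣxy − ΣxΣy = 7813.12 − 9361.92 = -1548.8
nΣx² − (Σx)² = 24148.96 − 21667.84 = 2481.12; nΣy² − (Σy)² = 5109.2 − 4044.96 = 1064.24
r = -1548.8 / √(2481.12 × 1064.24) = -1548.8 / 1624.9637 ≈ -0.9531

-0.9531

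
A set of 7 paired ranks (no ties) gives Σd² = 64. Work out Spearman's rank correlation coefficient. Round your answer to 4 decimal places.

-0.1429

ρ = 1 − 6Σd² / [n(n²−1)] = 1 − 6×64 / (7×48)
  = 1 − 384/336 = 1 − 1.14286 ≈ -0.1429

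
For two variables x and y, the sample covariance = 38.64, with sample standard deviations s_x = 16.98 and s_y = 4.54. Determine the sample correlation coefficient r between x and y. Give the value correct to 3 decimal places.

r = Cov(x,y) / (s_x · s_y) = 38.64 / (16.98 × 4.54)
  = 38.64 / 77.0892 ≈ 0.501

0.501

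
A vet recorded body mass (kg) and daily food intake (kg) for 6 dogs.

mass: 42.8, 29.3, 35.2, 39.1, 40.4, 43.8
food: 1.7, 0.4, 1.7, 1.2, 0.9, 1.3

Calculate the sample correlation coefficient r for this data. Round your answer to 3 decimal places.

n = 6, Σx = 230.6, Σy = 7.2, Σx² = 9008.78, Σy² = 9.88, Σxy = 284.54
nΣxy − ΣxΣy = 1707.24 − 1660.32 = 46.92
nΣx² − (Σx)² = 54052.68 − 53176.36 = 876.32; nΣy² − (Σy)² = 59.28 − 51.84 = 7.44
r = 46.92 / √(876.32 × 7.44) = 46.92 / 80.7454 ≈ 0.581

0.581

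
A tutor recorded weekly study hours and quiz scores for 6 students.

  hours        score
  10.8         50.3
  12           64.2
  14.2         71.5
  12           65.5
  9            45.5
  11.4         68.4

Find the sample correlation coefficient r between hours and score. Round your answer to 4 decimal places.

0.8700

n = 6, Σx = 69.4, Σy = 365.4, Σx² = 817.24, Σy² = 22803.04, Σxy = 4304.2
nΣxy − ΣxΣy = 25825.2 − 25358.76 = 466.44
nΣx² − (Σx)² = 4903.44 − 4816.36 = 87.08; nΣy² − (Σy)² = 136818.24 − 133517.16 = 3301.08
r = 466.44 / √(87.08 × 3301.08) = 466.44 / 536.1511 ≈ 0.8700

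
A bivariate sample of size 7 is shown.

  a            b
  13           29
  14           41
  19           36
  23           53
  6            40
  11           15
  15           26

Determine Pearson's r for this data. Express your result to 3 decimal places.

0.463

n = 7, Σa = 101, Σb = 240, Σa² = 1637, Σb² = 9128, Σab = 3649
nΣab − ΣaΣb = 25543 − 24240 = 1303
nΣa² − (Σa)² = 11459 − 10201 = 1258; nΣb² − (Σb)² = 63896 − 57600 = 6296
r = 1303 / √(1258 × 6296) = 1303 / 2814.3148 ≈ 0.463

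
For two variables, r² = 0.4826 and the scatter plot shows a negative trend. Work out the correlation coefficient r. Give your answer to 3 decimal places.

-0.695

|r| = √0.4826 = 0.695
The association is negative, so r = −0.695.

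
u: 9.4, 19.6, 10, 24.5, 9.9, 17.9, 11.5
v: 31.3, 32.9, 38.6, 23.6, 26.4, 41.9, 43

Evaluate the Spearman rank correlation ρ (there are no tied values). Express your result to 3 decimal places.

-0.036

Rank u: 1, 6, 3, 7, 2, 5, 4
Rank v: 3, 4, 5, 1, 2, 6, 7
d = rank(u) − rank(v): -2, 2, -2, 6, 0, -1, -3; Σd² = 58
ρ = 1 − 6Σd² / [n(n²−1)] = 1 − 6×58 / (7×48) = 1 − 348/336 ≈ -0.036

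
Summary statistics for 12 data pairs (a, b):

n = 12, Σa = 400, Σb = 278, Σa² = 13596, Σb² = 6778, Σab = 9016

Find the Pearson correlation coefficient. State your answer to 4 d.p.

r = (nΣab − ΣaΣb) / √[(nΣa² − (Σa)²)(nΣb² − (Σb)²)]
Numerator: 12×9016 − 400×278 = -3008
Denominator: √[(163152 − 160000)(81336 − 77284)] = √[3152 × 4052] = 3573.7801
r = -3008 / 3573.7801 ≈ -0.8417

-0.8417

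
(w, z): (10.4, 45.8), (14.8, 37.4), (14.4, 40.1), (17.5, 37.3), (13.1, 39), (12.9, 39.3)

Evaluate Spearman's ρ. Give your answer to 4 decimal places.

-0.8286

Rank w: 1, 5, 4, 6, 3, 2
Rank z: 6, 2, 5, 1, 3, 4
d = rank(w) − rank(z): -5, 3, -1, 5, 0, -2; Σd² = 64
ρ = 1 − 6Σd² / [n(n²−1)] = 1 − 6×64 / (6×35) = 1 − 384/210 ≈ -0.8286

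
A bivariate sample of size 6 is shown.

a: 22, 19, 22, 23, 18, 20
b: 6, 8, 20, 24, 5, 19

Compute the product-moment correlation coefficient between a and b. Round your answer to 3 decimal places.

0.632

n = 6, Σa = 124, Σb = 82, Σa² = 2582, Σb² = 1462, Σab = 1746
nΣab − ΣaΣb = 10476 − 10168 = 308
nΣa² − (Σa)² = 15492 − 15376 = 116; nΣb² − (Σb)² = 8772 − 6724 = 2048
r = 308 / √(116 × 2048) = 308 / 487.4095 ≈ 0.632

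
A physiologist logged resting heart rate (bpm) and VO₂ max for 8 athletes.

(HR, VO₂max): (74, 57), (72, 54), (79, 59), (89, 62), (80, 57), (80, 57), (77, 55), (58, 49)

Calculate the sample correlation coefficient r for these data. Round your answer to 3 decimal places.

0.951

n = 8, Σx = 609, Σy = 450, Σx² = 46915, Σy² = 25414, Σxy = 34482
nΣxy − ΣxΣy = 275856 − 274050 = 1806
nΣx² − (Σx)² = 375320 − 370881 = 4439; nΣy² − (Σy)² = 203312 − 202500 = 812
r = 1806 / √(4439 × 812) = 1806 / 1898.5437 ≈ 0.951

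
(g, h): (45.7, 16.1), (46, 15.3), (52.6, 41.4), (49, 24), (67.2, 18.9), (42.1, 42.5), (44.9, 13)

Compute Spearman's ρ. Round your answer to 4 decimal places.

0.1071

Rank g: 3, 4, 6, 5, 7, 1, 2
Rank h: 3, 2, 6, 5, 4, 7, 1
d = rank(g) − rank(h): 0, 2, 0, 0, 3, -6, 1; Σd² = 50
ρ = 1 − 6Σd² / [n(n²−1)] = 1 − 6×50 / (7×48) = 1 − 300/336 ≈ 0.1071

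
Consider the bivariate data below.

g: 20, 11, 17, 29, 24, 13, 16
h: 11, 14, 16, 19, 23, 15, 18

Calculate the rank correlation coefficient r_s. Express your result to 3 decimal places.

0.571

Rank g: 5, 1, 4, 7, 6, 2, 3
Rank h: 1, 2, 4, 6, 7, 3, 5
d = rank(g) − rank(h): 4, -1, 0, 1, -1, -1, -2; Σd² = 24
ρ = 1 − 6Σd² / [n(n²−1)] = 1 − 6×24 / (7×48) = 1 − 144/336 ≈ 0.571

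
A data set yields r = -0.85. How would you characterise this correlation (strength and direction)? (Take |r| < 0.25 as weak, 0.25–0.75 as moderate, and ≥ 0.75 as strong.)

strong negative

r = -0.85 < 0 so the relationship is negative.
|r| = 0.85, which falls in the strong range.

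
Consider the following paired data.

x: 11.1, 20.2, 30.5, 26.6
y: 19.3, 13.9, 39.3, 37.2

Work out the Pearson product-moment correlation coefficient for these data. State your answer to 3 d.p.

0.800

n = 4, Σx = 88.4, Σy = 109.7, Σx² = 2169.06, Σy² = 3494.03, Σxy = 2683.18
nΣxy − ΣxΣy = 10732.72 − 9697.48 = 1035.24
nΣx² − (Σx)² = 8676.24 − 7814.56 = 861.68; nΣy² − (Σy)² = 13976.12 − 12034.09 = 1942.03
r = 1035.24 / √(861.68 × 1942.03) = 1035.24 / 1293.6029 ≈ 0.800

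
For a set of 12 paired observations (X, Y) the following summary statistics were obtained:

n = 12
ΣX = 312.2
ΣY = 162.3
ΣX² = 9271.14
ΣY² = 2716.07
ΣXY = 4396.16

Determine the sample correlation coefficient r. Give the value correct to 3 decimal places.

0.224

r = (nΣXY − ΣXΣY) / √[(nΣX² − (ΣX)²)(nΣY² − (ΣY)²)]
Numerator: 12×4396.16 − 312.2×162.3 = 2083.86
Denominator: √[(111253.68 − 97468.84)(32592.84 − 26341.29)] = √[13784.84 × 6251.55] = 9283.1361
r = 2083.86 / 9283.1361 ≈ 0.224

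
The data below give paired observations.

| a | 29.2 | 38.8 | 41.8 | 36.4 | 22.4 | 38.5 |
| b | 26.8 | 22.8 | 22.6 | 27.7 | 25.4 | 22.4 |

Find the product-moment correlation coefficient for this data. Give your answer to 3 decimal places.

n = 6, Σa = 207.1, Σb = 147.7, Σa² = 7414.29, Σb² = 3663.05, Σab = 5051.52
nΣab − ΣaΣb = 30309.12 − 30588.67 = -279.55
nΣa² − (Σa)² = 44485.74 − 42890.41 = 1595.33; nΣb² − (Σb)² = 21978.3 − 21815.29 = 163.01
r = -279.55 / √(1595.33 × 163.01) = -279.55 / 509.9556 ≈ -0.548

-0.548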